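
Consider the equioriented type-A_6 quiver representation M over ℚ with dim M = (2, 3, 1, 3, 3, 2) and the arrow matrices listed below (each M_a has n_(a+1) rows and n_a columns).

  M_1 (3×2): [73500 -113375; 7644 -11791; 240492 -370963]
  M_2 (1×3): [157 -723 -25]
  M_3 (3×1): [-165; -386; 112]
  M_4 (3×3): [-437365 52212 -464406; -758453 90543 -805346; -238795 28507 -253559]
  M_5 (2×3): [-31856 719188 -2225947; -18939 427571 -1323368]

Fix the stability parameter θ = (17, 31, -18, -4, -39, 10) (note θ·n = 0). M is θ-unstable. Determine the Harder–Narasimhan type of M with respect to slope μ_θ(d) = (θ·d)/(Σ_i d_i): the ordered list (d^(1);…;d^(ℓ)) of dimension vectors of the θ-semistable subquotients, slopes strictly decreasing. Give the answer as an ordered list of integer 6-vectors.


Via rank(M_{q-1}∘⋯∘M_p): M ≅ I[1,1], I[1,6], I[2,2]^2, I[4,5], I[4,6].
μ_θ-semistable layers: μ^(1)=31; μ^(2)=17; μ^(3)=10; μ^(4)=-13/5; μ^(5)=-43/2

((0, 2, 0, 0, 0, 0); (1, 0, 0, 0, 0, 0); (0, 0, 0, 0, 0, 2); (1, 1, 1, 1, 1, 0); (0, 0, 0, 2, 2, 0))


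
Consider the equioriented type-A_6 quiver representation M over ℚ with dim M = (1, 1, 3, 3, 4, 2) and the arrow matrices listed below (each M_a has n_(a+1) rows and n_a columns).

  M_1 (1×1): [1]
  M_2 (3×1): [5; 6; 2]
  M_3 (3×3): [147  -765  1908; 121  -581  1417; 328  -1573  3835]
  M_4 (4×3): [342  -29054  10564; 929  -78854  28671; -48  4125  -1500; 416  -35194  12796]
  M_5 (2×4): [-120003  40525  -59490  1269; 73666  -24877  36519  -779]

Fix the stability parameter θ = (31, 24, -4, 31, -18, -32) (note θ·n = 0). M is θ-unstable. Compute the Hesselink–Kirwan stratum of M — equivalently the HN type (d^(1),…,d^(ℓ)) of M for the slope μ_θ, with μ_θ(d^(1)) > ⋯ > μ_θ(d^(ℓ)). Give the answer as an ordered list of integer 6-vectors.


Barcode: M ≅ I[1,6], I[3,5], I[3,6], I[5,5]. HN layers by μ_θ (5 steps, strictly decreasing):
  μ^(1)=13/2; μ^(2)=16/3; μ^(3)=-4; μ^(4)=-23/4; μ^(5)=-18

((0, 0, 0, 1, 1, 0); (1, 1, 1, 1, 1, 1); (0, 0, 1, 0, 0, 0); (0, 0, 1, 1, 1, 1); (0, 0, 0, 0, 1, 0))


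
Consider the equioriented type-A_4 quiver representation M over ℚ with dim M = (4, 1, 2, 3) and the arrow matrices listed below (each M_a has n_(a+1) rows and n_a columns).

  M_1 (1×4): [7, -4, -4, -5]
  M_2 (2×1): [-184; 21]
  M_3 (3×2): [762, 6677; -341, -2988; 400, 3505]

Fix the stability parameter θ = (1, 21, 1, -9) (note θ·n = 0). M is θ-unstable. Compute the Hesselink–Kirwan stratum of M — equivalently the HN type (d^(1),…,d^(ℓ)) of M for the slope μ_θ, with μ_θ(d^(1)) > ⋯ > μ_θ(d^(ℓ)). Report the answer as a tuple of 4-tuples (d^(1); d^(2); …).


Interval decomposition of M: I[1,1]^3, I[1,4], I[3,4], I[4,4].
HN type (ℓ=4): μ^(1)=13/3; μ^(2)=1; μ^(3)=-4; μ^(4)=-9

((0, 1, 1, 1); (4, 0, 0, 0); (0, 0, 1, 1); (0, 0, 0, 1))


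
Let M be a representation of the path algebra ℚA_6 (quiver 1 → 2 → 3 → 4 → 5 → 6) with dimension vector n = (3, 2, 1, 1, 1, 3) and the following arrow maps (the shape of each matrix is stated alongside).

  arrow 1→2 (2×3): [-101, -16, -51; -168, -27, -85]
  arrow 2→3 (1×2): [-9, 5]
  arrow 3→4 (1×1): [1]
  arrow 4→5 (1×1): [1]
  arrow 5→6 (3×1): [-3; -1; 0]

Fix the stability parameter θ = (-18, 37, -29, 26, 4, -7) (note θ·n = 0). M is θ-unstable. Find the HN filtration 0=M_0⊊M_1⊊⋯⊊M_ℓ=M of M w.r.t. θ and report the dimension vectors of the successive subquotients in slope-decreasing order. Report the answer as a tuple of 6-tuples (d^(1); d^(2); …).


Interval decomposition of M: I[1,1], I[1,2], I[1,6], I[6,6]^2.
HN type (ℓ=5): μ^(1)=37; μ^(2)=23/3; μ^(3)=4; μ^(4)=-7; μ^(5)=-18

((0, 1, 0, 0, 0, 0); (0, 0, 0, 1, 1, 1); (0, 1, 1, 0, 0, 0); (0, 0, 0, 0, 0, 2); (3, 0, 0, 0, 0, 0))


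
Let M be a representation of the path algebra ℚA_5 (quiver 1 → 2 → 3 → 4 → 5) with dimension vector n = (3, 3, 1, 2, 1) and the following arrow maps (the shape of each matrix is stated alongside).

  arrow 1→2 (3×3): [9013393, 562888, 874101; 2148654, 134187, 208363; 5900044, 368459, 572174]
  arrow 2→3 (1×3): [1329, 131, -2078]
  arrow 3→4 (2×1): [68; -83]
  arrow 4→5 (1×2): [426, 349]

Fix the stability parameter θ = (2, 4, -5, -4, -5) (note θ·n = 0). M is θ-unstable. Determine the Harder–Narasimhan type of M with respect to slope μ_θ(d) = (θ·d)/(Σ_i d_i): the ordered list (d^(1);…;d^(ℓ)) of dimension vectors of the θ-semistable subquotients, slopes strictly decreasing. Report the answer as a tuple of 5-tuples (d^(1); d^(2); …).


Interval decomposition of M: I[1,2]^2, I[1,5], I[4,4].
HN type (ℓ=4): μ^(1)=4; μ^(2)=2; μ^(3)=-8/5; μ^(4)=-4

((0, 2, 0, 0, 0); (2, 0, 0, 0, 0); (1, 1, 1, 1, 1); (0, 0, 0, 1, 0))


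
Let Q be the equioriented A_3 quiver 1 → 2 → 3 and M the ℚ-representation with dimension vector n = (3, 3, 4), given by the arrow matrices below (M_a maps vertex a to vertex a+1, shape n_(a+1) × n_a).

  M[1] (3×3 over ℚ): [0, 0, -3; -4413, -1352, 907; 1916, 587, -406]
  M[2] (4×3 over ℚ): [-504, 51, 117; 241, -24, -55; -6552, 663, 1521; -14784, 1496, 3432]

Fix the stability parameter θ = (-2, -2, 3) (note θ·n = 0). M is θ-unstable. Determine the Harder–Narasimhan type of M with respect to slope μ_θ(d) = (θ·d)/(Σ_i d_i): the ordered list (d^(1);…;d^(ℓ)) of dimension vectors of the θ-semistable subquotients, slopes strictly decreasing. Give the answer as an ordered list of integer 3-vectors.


Barcode: M ≅ I[1,2], I[1,3]^2, I[3,3]^2. HN layers by μ_θ (2 steps, strictly decreasing):
  μ^(1)=3; μ^(2)=-2

((0, 0, 4); (3, 3, 0))


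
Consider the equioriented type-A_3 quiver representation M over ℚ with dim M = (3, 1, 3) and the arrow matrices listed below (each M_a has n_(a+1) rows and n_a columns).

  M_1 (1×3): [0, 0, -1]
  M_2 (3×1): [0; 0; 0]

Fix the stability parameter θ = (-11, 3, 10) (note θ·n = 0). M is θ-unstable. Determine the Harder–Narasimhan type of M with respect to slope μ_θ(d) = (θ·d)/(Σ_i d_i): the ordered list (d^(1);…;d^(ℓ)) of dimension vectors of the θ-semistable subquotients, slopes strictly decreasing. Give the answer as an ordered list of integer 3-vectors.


Interval decomposition of M: I[1,1]^2, I[1,2], I[3,3]^3.
HN type (ℓ=3): μ^(1)=10; μ^(2)=3; μ^(3)=-11

((0, 0, 3); (0, 1, 0); (3, 0, 0))


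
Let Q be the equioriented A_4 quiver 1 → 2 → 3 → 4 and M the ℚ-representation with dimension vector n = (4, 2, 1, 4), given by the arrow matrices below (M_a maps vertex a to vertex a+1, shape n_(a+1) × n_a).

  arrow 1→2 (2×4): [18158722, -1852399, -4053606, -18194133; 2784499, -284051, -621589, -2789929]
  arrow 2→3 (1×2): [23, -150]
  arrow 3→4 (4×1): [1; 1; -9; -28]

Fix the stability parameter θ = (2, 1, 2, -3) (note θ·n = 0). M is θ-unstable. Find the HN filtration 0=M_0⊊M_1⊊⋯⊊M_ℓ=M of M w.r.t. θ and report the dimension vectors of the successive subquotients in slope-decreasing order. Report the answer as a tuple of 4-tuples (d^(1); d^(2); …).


Via rank(M_{q-1}∘⋯∘M_p): M ≅ I[1,1]^2, I[1,2], I[1,4], I[4,4]^3.
μ_θ-semistable layers: μ^(1)=2; μ^(2)=3/2; μ^(3)=1/2; μ^(4)=-3

((2, 0, 0, 0); (1, 1, 0, 0); (1, 1, 1, 1); (0, 0, 0, 3))


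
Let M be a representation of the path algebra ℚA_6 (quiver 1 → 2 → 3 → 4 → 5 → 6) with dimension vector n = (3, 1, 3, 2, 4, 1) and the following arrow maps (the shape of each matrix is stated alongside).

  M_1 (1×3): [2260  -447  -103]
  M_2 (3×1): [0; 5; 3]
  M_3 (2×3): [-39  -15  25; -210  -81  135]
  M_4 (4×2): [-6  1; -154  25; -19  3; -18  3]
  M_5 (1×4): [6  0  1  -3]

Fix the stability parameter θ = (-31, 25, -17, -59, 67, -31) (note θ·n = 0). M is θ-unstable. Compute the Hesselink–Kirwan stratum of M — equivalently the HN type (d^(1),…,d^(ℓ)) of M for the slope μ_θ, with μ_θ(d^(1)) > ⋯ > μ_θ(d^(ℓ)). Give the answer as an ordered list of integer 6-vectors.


Interval decomposition of M: I[1,1]^2, I[1,3], I[3,5], I[3,6], I[5,5]^2.
HN type (ℓ=5): μ^(1)=67; μ^(2)=18; μ^(3)=4; μ^(4)=-31; μ^(5)=-38

((0, 0, 0, 0, 3, 0); (0, 0, 0, 0, 1, 1); (0, 1, 1, 0, 0, 0); (3, 0, 0, 0, 0, 0); (0, 0, 2, 2, 0, 0))


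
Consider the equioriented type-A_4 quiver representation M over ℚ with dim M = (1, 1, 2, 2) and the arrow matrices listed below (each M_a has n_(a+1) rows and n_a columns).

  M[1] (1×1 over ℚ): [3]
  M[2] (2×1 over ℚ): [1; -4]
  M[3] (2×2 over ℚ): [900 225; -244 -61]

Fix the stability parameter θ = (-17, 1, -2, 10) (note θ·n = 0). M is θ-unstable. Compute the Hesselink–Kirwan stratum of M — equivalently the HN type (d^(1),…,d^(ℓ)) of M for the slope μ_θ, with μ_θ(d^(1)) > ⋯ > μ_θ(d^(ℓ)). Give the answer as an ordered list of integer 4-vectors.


Via rank(M_{q-1}∘⋯∘M_p): M ≅ I[1,3], I[3,4], I[4,4].
μ_θ-semistable layers: μ^(1)=10; μ^(2)=-1/2; μ^(3)=-2; μ^(4)=-17

((0, 0, 0, 2); (0, 1, 1, 0); (0, 0, 1, 0); (1, 0, 0, 0))


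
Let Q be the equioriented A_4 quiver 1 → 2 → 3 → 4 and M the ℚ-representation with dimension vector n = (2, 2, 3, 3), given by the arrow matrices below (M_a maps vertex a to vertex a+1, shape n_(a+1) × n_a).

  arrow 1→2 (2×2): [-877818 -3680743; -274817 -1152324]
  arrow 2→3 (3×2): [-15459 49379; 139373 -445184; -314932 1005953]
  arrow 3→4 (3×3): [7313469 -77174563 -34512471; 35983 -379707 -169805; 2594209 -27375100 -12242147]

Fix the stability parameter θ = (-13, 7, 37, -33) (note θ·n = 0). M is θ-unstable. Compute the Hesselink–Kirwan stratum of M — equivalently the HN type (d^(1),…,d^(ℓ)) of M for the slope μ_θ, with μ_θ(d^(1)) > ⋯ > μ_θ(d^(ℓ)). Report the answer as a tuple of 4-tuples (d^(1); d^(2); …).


Barcode: M ≅ I[1,3], I[1,4], I[3,4], I[4,4]. HN layers by μ_θ (6 steps, strictly decreasing):
  μ^(1)=37; μ^(2)=7; μ^(3)=11/3; μ^(4)=2; μ^(5)=-13; μ^(6)=-33

((0, 0, 1, 0); (0, 1, 0, 0); (0, 1, 1, 1); (0, 0, 1, 1); (2, 0, 0, 0); (0, 0, 0, 1))


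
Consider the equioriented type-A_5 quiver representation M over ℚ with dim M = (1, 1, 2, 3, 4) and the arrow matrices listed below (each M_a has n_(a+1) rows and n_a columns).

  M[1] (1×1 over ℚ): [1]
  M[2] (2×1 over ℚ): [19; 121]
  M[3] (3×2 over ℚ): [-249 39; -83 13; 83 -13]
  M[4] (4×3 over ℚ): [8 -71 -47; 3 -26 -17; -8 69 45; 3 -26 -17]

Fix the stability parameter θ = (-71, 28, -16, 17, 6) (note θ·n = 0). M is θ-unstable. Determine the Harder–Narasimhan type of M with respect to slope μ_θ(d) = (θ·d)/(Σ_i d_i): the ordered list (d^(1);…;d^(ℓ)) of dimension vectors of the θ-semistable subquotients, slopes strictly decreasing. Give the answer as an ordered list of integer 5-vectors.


Via rank(M_{q-1}∘⋯∘M_p): M ≅ I[1,4], I[3,3], I[4,5]^2, I[5,5]^2.
μ_θ-semistable layers: μ^(1)=17; μ^(2)=23/2; μ^(3)=6; μ^(4)=-16; μ^(5)=-71

((0, 0, 0, 1, 0); (0, 0, 0, 2, 2); (0, 1, 1, 0, 2); (0, 0, 1, 0, 0); (1, 0, 0, 0, 0))


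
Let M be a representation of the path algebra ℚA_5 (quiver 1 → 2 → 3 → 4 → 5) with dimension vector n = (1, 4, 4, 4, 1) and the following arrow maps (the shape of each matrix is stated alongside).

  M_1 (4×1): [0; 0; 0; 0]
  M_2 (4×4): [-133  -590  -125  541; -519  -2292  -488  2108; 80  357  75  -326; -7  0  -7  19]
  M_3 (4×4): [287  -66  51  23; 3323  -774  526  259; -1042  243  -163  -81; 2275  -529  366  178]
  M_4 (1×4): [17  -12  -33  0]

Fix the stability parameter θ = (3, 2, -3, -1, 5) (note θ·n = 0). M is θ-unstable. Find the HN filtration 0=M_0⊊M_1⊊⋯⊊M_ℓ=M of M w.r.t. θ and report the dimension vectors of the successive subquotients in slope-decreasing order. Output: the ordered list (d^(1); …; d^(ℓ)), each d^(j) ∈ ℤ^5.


Interval decomposition of M: I[1,1], I[2,3], I[2,4]^2, I[2,5], I[4,4].
HN type (ℓ=5): μ^(1)=5; μ^(2)=3; μ^(3)=-1/2; μ^(4)=-2/3; μ^(5)=-1

((0, 0, 0, 0, 1); (1, 0, 0, 0, 0); (0, 1, 1, 0, 0); (0, 3, 3, 3, 0); (0, 0, 0, 1, 0))


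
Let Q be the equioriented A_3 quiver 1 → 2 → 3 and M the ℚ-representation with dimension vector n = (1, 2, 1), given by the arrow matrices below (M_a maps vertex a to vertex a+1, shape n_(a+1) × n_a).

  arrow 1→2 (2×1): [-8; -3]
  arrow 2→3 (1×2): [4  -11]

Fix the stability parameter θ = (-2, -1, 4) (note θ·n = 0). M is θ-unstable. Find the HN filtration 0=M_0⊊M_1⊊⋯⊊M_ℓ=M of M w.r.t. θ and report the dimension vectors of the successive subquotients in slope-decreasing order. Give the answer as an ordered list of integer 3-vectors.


Barcode: M ≅ I[1,3], I[2,2]. HN layers by μ_θ (3 steps, strictly decreasing):
  μ^(1)=4; μ^(2)=-1; μ^(3)=-2

((0, 0, 1); (0, 2, 0); (1, 0, 0))


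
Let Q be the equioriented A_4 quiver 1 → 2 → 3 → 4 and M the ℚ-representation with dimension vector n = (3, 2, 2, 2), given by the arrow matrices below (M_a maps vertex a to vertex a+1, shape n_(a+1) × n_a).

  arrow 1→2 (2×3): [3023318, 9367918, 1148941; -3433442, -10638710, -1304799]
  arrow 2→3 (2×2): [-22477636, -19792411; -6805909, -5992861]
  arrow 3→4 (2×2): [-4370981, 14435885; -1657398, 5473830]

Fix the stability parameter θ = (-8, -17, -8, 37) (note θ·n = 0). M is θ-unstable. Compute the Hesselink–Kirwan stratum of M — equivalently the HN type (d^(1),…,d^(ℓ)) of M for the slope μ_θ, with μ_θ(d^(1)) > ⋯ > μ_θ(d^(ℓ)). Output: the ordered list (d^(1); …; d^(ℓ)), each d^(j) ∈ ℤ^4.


Via rank(M_{q-1}∘⋯∘M_p): M ≅ I[1,1], I[1,3], I[1,4], I[4,4].
μ_θ-semistable layers: μ^(1)=37; μ^(2)=-8; μ^(3)=-25/2

((0, 0, 0, 2); (1, 0, 2, 0); (2, 2, 0, 0))


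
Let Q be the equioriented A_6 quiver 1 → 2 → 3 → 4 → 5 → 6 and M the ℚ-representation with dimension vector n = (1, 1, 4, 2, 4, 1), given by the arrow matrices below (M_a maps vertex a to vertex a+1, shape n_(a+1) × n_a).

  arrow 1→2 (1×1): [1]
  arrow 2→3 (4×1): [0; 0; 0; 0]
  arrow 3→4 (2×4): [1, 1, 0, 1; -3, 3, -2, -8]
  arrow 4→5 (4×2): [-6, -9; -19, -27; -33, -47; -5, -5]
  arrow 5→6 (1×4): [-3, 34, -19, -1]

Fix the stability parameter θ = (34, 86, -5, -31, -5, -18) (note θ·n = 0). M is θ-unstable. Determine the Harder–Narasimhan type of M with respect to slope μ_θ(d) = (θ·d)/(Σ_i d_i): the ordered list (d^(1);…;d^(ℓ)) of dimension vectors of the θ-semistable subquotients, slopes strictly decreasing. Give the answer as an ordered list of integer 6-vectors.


Via rank(M_{q-1}∘⋯∘M_p): M ≅ I[1,2], I[3,3]^2, I[3,5], I[3,6], I[5,5]^2.
μ_θ-semistable layers: μ^(1)=86; μ^(2)=34; μ^(3)=-5; μ^(4)=-23/2; μ^(5)=-18

((0, 1, 0, 0, 0, 0); (1, 0, 0, 0, 0, 0); (0, 0, 2, 0, 3, 0); (0, 0, 0, 0, 1, 1); (0, 0, 2, 2, 0, 0))


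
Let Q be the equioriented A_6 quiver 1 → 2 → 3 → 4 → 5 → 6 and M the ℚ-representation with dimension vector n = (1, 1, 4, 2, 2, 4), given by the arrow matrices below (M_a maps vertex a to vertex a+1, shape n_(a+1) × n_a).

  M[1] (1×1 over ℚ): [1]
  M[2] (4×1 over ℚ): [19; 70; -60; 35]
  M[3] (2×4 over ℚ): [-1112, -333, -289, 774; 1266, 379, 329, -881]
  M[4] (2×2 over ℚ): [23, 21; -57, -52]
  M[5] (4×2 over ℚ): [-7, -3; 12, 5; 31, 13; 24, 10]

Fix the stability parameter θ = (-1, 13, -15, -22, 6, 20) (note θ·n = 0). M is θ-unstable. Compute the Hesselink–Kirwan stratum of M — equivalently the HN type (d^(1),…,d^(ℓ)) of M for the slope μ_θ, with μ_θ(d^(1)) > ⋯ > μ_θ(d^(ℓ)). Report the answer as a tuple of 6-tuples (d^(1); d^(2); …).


Via rank(M_{q-1}∘⋯∘M_p): M ≅ I[1,6], I[3,3]^2, I[3,6], I[6,6]^2.
μ_θ-semistable layers: μ^(1)=20; μ^(2)=6; μ^(3)=-25/4; μ^(4)=-15; μ^(5)=-37/2

((0, 0, 0, 0, 0, 4); (0, 0, 0, 0, 2, 0); (1, 1, 1, 1, 0, 0); (0, 0, 2, 0, 0, 0); (0, 0, 1, 1, 0, 0))


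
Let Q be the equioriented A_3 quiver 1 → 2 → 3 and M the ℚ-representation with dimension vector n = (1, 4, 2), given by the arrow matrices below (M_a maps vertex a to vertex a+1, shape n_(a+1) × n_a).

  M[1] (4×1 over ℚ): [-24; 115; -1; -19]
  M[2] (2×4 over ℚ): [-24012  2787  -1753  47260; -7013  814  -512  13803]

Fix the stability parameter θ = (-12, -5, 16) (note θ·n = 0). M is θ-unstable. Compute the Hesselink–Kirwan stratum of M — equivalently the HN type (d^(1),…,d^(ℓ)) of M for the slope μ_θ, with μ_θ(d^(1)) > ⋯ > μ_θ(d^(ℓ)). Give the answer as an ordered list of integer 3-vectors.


Barcode: M ≅ I[1,3], I[2,2]^2, I[2,3]. HN layers by μ_θ (3 steps, strictly decreasing):
  μ^(1)=16; μ^(2)=-5; μ^(3)=-12

((0, 0, 2); (0, 4, 0); (1, 0, 0))


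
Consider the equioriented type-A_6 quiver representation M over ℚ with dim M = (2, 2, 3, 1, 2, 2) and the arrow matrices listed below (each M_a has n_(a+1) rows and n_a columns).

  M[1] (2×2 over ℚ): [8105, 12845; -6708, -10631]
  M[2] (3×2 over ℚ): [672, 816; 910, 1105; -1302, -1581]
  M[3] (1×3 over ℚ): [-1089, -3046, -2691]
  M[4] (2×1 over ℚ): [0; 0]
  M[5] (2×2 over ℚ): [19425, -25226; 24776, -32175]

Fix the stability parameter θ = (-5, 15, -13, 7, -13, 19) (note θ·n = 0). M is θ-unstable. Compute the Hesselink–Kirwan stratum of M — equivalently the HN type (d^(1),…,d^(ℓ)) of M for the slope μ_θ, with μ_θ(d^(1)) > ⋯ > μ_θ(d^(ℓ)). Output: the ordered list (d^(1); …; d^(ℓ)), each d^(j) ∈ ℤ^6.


Via rank(M_{q-1}∘⋯∘M_p): M ≅ I[1,2], I[1,4], I[3,3]^2, I[5,6]^2.
μ_θ-semistable layers: μ^(1)=19; μ^(2)=15; μ^(3)=7; μ^(4)=1; μ^(5)=-5; μ^(6)=-13

((0, 0, 0, 0, 0, 2); (0, 1, 0, 0, 0, 0); (0, 0, 0, 1, 0, 0); (0, 1, 1, 0, 0, 0); (2, 0, 0, 0, 0, 0); (0, 0, 2, 0, 2, 0))


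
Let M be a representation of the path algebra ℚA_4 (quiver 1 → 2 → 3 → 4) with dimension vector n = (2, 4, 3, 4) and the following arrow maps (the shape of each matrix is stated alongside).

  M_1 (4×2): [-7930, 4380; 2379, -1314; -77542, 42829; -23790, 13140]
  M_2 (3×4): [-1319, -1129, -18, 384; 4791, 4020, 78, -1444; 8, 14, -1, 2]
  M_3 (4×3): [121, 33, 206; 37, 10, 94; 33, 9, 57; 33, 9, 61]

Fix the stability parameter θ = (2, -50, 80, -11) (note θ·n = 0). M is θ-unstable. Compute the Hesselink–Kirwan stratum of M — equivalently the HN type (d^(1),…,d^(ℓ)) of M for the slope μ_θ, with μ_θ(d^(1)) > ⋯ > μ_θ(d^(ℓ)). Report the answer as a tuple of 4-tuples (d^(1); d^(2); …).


Barcode: M ≅ I[1,4]^2, I[2,2], I[2,4], I[4,4]. HN layers by μ_θ (4 steps, strictly decreasing):
  μ^(1)=69/2; μ^(2)=-11; μ^(3)=-24; μ^(4)=-50

((0, 0, 3, 3); (0, 0, 0, 1); (2, 2, 0, 0); (0, 2, 0, 0))


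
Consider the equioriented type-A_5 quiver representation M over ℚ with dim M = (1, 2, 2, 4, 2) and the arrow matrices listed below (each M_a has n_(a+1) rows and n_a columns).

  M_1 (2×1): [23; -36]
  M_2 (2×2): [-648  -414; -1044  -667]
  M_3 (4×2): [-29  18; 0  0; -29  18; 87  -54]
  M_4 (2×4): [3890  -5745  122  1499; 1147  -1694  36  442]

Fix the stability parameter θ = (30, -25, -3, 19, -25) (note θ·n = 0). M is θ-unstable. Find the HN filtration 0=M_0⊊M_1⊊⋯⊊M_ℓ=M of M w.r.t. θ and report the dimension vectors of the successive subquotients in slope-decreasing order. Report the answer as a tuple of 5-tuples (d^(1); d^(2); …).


Via rank(M_{q-1}∘⋯∘M_p): M ≅ I[1,2], I[2,3], I[3,5], I[4,4]^2, I[4,5].
μ_θ-semistable layers: μ^(1)=19; μ^(2)=5/2; μ^(3)=-3; μ^(4)=-25

((0, 0, 0, 2, 0); (1, 1, 0, 0, 0); (0, 0, 2, 2, 2); (0, 1, 0, 0, 0))


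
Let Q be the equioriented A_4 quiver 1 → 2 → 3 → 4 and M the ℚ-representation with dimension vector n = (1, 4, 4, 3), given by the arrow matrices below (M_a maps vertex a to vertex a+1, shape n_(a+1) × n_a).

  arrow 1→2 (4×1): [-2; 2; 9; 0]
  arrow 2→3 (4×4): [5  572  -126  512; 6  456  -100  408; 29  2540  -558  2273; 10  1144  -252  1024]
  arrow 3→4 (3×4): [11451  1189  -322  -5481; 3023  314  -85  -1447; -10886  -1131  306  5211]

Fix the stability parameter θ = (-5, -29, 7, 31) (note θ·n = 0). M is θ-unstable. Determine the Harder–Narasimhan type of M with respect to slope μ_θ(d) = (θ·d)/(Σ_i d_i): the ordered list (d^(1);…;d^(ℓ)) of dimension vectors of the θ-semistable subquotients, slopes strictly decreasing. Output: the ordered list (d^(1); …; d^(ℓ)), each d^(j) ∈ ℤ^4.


Interval decomposition of M: I[1,2], I[2,2], I[2,4]^2, I[3,3], I[3,4].
HN type (ℓ=4): μ^(1)=31; μ^(2)=7; μ^(3)=-17; μ^(4)=-29

((0, 0, 0, 3); (0, 0, 4, 0); (1, 1, 0, 0); (0, 3, 0, 0))


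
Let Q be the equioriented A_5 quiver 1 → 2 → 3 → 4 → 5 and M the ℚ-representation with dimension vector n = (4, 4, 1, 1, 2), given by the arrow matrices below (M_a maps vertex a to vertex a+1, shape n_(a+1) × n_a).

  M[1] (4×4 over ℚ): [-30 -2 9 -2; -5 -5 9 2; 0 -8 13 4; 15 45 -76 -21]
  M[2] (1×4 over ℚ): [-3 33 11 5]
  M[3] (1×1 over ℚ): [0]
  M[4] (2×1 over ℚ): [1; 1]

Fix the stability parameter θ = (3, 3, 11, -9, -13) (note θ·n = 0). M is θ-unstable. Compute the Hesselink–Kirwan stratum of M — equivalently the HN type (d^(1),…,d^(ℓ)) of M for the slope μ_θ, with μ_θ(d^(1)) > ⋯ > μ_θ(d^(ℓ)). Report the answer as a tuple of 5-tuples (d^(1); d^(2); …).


Barcode: M ≅ I[1,1], I[1,2]^2, I[1,3], I[2,2], I[4,5], I[5,5]. HN layers by μ_θ (4 steps, strictly decreasing):
  μ^(1)=11; μ^(2)=3; μ^(3)=-11; μ^(4)=-13

((0, 0, 1, 0, 0); (4, 4, 0, 0, 0); (0, 0, 0, 1, 1); (0, 0, 0, 0, 1))


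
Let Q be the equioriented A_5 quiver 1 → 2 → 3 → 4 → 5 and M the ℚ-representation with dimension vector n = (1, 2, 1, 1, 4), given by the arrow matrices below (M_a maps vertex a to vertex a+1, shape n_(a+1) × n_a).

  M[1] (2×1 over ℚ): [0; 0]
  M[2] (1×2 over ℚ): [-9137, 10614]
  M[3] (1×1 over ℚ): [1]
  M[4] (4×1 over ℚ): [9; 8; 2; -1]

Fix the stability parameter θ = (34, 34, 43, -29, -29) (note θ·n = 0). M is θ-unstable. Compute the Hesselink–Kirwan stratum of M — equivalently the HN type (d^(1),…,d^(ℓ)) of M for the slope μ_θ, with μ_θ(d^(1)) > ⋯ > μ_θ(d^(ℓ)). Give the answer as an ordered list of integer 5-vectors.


Interval decomposition of M: I[1,1], I[2,2], I[2,5], I[5,5]^3.
HN type (ℓ=3): μ^(1)=34; μ^(2)=19/4; μ^(3)=-29

((1, 1, 0, 0, 0); (0, 1, 1, 1, 1); (0, 0, 0, 0, 3))


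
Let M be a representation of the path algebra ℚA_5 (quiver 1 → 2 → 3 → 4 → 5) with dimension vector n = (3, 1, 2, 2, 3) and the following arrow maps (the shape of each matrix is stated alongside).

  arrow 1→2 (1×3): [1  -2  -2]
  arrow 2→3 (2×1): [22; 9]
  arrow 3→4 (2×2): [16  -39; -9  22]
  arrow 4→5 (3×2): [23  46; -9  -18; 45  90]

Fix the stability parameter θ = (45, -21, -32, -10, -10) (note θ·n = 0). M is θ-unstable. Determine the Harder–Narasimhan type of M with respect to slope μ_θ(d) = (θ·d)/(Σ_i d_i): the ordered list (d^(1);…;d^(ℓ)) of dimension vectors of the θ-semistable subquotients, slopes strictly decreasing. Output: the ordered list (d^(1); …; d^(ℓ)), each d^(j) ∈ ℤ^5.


Interval decomposition of M: I[1,1]^2, I[1,5], I[3,4], I[5,5]^2.
HN type (ℓ=4): μ^(1)=45; μ^(2)=-28/5; μ^(3)=-10; μ^(4)=-32

((2, 0, 0, 0, 0); (1, 1, 1, 1, 1); (0, 0, 0, 1, 2); (0, 0, 1, 0, 0))


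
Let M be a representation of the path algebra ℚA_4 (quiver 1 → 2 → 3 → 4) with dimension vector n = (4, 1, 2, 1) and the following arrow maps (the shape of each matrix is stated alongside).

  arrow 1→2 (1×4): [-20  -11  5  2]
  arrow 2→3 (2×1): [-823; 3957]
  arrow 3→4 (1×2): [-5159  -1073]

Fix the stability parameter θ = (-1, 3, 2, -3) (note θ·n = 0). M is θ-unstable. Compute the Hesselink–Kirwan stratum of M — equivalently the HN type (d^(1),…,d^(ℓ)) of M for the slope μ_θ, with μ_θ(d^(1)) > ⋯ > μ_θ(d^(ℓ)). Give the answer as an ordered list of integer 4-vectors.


Via rank(M_{q-1}∘⋯∘M_p): M ≅ I[1,1]^3, I[1,4], I[3,3].
μ_θ-semistable layers: μ^(1)=2; μ^(2)=2/3; μ^(3)=-1

((0, 0, 1, 0); (0, 1, 1, 1); (4, 0, 0, 0))


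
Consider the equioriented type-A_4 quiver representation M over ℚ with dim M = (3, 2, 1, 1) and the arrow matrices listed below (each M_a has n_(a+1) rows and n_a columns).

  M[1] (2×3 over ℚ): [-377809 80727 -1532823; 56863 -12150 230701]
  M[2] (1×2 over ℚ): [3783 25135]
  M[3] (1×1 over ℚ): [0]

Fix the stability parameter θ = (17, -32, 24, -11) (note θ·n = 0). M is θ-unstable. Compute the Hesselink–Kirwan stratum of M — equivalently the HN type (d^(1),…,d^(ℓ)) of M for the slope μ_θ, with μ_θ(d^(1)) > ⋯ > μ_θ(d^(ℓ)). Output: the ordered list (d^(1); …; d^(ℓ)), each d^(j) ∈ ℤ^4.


Via rank(M_{q-1}∘⋯∘M_p): M ≅ I[1,1], I[1,2], I[1,3], I[4,4].
μ_θ-semistable layers: μ^(1)=24; μ^(2)=17; μ^(3)=-15/2; μ^(4)=-11

((0, 0, 1, 0); (1, 0, 0, 0); (2, 2, 0, 0); (0, 0, 0, 1))


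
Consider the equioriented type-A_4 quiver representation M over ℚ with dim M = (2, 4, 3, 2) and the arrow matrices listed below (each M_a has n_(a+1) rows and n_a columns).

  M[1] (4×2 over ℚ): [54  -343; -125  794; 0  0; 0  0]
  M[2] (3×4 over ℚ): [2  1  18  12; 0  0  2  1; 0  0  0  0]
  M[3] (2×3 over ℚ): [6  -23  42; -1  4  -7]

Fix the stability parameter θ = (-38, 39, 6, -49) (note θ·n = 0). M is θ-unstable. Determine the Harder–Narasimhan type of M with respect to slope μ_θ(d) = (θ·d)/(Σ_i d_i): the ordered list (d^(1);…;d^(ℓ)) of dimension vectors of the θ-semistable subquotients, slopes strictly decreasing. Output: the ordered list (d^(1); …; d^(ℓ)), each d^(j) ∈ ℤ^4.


Interval decomposition of M: I[1,2], I[1,4], I[2,2], I[2,4], I[3,3].
HN type (ℓ=4): μ^(1)=39; μ^(2)=6; μ^(3)=-4/3; μ^(4)=-38

((0, 2, 0, 0); (0, 0, 1, 0); (0, 2, 2, 2); (2, 0, 0, 0))


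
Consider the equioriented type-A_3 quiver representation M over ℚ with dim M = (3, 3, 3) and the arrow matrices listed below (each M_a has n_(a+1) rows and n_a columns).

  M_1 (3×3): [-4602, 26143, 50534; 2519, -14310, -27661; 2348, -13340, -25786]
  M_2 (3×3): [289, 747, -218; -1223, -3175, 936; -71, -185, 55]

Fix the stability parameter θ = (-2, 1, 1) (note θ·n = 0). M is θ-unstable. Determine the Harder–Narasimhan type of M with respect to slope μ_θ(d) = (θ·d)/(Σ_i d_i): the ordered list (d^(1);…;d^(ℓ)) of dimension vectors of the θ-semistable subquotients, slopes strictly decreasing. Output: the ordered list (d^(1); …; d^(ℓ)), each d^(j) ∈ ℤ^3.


Barcode: M ≅ I[1,3]^3. HN layers by μ_θ (2 steps, strictly decreasing):
  μ^(1)=1; μ^(2)=-2

((0, 3, 3); (3, 0, 0))


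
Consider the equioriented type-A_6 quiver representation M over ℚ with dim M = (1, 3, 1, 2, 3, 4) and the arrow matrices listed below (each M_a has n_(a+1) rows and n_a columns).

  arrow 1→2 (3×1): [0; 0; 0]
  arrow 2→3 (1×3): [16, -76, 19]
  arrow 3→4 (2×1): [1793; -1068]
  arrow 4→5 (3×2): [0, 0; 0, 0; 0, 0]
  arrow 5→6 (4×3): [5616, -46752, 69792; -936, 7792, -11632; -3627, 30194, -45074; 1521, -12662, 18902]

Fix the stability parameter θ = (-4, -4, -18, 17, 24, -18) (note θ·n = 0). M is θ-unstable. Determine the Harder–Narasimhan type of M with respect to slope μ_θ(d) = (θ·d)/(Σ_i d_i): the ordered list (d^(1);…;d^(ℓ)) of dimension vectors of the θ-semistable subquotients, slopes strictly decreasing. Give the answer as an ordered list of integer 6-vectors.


Via rank(M_{q-1}∘⋯∘M_p): M ≅ I[1,1], I[2,2]^2, I[2,4], I[4,4], I[5,5]^2, I[5,6], I[6,6]^3.
μ_θ-semistable layers: μ^(1)=24; μ^(2)=17; μ^(3)=3; μ^(4)=-4; μ^(5)=-11; μ^(6)=-18

((0, 0, 0, 0, 2, 0); (0, 0, 0, 2, 0, 0); (0, 0, 0, 0, 1, 1); (1, 2, 0, 0, 0, 0); (0, 1, 1, 0, 0, 0); (0, 0, 0, 0, 0, 3))


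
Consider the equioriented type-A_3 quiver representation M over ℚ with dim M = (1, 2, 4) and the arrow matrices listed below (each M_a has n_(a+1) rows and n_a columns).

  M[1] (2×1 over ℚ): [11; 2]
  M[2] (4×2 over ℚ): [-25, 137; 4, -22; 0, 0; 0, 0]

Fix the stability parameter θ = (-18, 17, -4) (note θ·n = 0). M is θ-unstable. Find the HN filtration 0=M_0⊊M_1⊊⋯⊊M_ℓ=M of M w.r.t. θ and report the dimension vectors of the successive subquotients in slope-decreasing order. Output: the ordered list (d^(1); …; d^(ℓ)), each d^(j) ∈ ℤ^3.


Via rank(M_{q-1}∘⋯∘M_p): M ≅ I[1,3], I[2,3], I[3,3]^2.
μ_θ-semistable layers: μ^(1)=13/2; μ^(2)=-4; μ^(3)=-18

((0, 2, 2); (0, 0, 2); (1, 0, 0))


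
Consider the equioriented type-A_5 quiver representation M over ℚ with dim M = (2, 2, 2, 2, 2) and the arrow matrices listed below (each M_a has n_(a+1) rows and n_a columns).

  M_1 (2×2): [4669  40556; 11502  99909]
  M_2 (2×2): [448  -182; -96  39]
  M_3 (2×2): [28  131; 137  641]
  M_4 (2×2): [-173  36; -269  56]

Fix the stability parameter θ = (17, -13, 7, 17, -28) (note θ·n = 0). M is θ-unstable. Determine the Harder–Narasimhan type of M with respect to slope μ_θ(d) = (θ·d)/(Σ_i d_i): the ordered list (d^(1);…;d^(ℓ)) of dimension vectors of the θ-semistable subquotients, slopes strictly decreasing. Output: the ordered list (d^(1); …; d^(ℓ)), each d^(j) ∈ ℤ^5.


Via rank(M_{q-1}∘⋯∘M_p): M ≅ I[1,2], I[1,5], I[3,5].
μ_θ-semistable layers: μ^(1)=2; μ^(2)=0; μ^(3)=-4/3

((1, 1, 0, 0, 0); (1, 1, 1, 1, 1); (0, 0, 1, 1, 1))


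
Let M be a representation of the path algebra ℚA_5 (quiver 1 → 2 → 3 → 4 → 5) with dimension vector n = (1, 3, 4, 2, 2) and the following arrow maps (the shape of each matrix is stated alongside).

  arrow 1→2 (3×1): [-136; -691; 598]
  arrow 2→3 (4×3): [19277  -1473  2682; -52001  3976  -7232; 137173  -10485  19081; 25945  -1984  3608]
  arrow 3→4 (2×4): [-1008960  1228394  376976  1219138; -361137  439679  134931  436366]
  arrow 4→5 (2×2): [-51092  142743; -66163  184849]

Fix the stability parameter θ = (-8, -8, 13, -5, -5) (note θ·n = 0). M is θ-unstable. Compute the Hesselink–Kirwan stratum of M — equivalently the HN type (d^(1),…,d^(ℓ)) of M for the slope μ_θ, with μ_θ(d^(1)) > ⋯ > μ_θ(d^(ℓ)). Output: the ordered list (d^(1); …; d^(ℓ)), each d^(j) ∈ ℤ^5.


Via rank(M_{q-1}∘⋯∘M_p): M ≅ I[1,3], I[2,5]^2, I[3,3].
μ_θ-semistable layers: μ^(1)=13; μ^(2)=1; μ^(3)=-8

((0, 0, 2, 0, 0); (0, 0, 2, 2, 2); (1, 3, 0, 0, 0))


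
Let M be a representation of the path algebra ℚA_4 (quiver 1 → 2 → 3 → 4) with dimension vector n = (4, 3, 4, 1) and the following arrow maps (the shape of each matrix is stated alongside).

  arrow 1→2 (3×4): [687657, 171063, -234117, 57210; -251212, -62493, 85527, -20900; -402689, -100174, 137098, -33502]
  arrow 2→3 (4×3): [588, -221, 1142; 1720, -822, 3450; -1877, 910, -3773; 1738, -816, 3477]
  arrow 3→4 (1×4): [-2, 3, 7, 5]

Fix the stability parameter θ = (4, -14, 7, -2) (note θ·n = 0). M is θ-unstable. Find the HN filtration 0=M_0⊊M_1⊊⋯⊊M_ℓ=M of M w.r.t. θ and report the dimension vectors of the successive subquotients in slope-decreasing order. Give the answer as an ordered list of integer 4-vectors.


Interval decomposition of M: I[1,1]^2, I[1,3], I[1,4], I[2,3], I[3,3].
HN type (ℓ=5): μ^(1)=7; μ^(2)=4; μ^(3)=5/2; μ^(4)=-5; μ^(5)=-14

((0, 0, 3, 0); (2, 0, 0, 0); (0, 0, 1, 1); (2, 2, 0, 0); (0, 1, 0, 0))


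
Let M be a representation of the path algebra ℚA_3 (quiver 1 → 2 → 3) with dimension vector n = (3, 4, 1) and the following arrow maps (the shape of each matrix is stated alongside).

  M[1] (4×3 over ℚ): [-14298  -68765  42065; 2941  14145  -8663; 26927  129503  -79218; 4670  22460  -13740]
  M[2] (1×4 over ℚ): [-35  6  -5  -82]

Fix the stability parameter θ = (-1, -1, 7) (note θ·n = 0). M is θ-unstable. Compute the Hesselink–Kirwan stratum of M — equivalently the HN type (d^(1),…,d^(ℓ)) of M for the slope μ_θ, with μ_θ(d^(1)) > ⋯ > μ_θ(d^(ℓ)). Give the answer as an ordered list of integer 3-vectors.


Interval decomposition of M: I[1,2]^2, I[1,3], I[2,2].
HN type (ℓ=2): μ^(1)=7; μ^(2)=-1

((0, 0, 1); (3, 4, 0))


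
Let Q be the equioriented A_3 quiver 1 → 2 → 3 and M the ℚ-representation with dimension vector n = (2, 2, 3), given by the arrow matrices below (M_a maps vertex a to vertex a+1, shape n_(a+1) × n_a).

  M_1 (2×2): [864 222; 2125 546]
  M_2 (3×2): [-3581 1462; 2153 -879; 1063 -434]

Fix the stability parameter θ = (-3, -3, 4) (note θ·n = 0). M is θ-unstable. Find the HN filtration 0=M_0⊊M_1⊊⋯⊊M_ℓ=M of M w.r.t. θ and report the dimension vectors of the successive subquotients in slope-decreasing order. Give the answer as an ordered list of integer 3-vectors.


Barcode: M ≅ I[1,3]^2, I[3,3]. HN layers by μ_θ (2 steps, strictly decreasing):
  μ^(1)=4; μ^(2)=-3

((0, 0, 3); (2, 2, 0))


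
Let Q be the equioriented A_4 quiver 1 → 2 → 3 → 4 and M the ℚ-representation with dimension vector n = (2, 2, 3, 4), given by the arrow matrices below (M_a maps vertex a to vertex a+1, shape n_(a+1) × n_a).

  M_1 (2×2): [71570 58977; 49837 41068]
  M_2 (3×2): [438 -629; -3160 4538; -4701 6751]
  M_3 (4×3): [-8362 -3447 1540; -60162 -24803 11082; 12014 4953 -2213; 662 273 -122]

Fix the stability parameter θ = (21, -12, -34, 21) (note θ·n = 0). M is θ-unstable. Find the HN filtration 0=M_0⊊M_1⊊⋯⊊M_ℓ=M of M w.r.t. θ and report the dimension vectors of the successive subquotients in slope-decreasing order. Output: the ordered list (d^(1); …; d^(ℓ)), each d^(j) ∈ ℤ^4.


Via rank(M_{q-1}∘⋯∘M_p): M ≅ I[1,3], I[1,4], I[3,4], I[4,4]^2.
μ_θ-semistable layers: μ^(1)=21; μ^(2)=-25/3; μ^(3)=-34

((0, 0, 0, 4); (2, 2, 2, 0); (0, 0, 1, 0))


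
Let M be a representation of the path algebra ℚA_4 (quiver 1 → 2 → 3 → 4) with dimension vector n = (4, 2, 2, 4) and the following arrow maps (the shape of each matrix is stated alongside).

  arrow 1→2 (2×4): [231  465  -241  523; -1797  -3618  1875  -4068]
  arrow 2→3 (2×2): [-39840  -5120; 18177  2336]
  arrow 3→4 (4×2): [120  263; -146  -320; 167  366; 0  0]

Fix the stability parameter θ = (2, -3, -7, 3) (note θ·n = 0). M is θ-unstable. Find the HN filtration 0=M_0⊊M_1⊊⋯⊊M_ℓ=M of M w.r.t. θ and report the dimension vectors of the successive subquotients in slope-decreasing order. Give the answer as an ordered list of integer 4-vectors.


Barcode: M ≅ I[1,1]^2, I[1,2], I[1,4], I[3,4], I[4,4]^2. HN layers by μ_θ (5 steps, strictly decreasing):
  μ^(1)=3; μ^(2)=2; μ^(3)=-1/2; μ^(4)=-8/3; μ^(5)=-7

((0, 0, 0, 4); (2, 0, 0, 0); (1, 1, 0, 0); (1, 1, 1, 0); (0, 0, 1, 0))


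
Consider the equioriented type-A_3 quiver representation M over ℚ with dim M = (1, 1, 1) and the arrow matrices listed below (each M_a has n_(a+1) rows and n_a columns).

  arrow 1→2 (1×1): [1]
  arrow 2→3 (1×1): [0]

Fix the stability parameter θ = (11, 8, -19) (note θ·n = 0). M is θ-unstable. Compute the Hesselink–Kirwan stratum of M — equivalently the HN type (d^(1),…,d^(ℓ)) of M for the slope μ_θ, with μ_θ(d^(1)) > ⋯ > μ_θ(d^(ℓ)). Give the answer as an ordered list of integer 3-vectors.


Barcode: M ≅ I[1,2], I[3,3]. HN layers by μ_θ (2 steps, strictly decreasing):
  μ^(1)=19/2; μ^(2)=-19

((1, 1, 0); (0, 0, 1))


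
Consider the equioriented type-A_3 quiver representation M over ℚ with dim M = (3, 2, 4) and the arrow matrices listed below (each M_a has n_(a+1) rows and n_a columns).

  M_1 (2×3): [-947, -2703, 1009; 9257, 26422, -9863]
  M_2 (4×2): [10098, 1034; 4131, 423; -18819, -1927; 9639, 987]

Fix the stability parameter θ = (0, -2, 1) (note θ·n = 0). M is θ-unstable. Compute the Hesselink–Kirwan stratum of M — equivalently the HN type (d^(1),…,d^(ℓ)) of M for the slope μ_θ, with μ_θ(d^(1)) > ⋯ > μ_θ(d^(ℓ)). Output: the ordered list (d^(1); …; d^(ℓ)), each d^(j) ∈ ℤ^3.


Via rank(M_{q-1}∘⋯∘M_p): M ≅ I[1,1], I[1,2], I[1,3], I[3,3]^3.
μ_θ-semistable layers: μ^(1)=1; μ^(2)=0; μ^(3)=-1

((0, 0, 4); (1, 0, 0); (2, 2, 0))


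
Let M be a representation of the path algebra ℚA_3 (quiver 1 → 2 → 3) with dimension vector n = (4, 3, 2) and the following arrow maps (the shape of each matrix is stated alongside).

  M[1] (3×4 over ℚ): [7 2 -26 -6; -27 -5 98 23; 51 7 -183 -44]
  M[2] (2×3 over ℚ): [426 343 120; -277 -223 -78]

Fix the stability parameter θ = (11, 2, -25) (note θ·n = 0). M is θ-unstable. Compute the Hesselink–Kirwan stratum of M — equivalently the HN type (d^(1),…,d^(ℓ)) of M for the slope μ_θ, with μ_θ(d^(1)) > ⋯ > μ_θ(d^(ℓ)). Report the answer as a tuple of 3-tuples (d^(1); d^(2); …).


Interval decomposition of M: I[1,1], I[1,2], I[1,3]^2.
HN type (ℓ=3): μ^(1)=11; μ^(2)=13/2; μ^(3)=-4

((1, 0, 0); (1, 1, 0); (2, 2, 2))


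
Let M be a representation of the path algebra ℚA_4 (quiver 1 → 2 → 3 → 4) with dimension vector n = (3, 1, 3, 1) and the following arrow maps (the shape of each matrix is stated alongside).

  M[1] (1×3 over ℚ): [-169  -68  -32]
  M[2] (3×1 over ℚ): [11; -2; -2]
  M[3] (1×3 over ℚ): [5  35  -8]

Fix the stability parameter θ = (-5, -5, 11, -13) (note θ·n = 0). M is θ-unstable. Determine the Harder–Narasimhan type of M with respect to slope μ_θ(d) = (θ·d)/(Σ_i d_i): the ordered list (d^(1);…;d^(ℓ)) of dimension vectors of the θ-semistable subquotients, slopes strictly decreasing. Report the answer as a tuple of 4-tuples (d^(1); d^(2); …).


Barcode: M ≅ I[1,1]^2, I[1,4], I[3,3]^2. HN layers by μ_θ (3 steps, strictly decreasing):
  μ^(1)=11; μ^(2)=-1; μ^(3)=-5

((0, 0, 2, 0); (0, 0, 1, 1); (3, 1, 0, 0))


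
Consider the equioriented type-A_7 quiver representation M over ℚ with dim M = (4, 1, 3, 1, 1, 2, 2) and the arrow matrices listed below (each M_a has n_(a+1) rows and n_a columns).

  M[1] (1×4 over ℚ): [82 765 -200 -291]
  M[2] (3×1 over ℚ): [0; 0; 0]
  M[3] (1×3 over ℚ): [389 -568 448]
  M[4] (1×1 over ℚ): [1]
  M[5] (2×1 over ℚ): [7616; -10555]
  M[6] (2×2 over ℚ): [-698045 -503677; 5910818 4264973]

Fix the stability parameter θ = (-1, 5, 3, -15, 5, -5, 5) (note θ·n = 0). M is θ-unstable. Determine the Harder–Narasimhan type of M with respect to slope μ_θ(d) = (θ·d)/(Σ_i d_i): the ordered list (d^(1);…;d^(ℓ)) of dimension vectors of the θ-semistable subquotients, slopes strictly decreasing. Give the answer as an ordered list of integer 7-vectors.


Barcode: M ≅ I[1,1]^3, I[1,2], I[3,3]^2, I[3,7], I[6,7]. HN layers by μ_θ (6 steps, strictly decreasing):
  μ^(1)=5; μ^(2)=3; μ^(3)=0; μ^(4)=-1; μ^(5)=-5; μ^(6)=-6

((0, 1, 0, 0, 0, 0, 2); (0, 0, 2, 0, 0, 0, 0); (0, 0, 0, 0, 1, 1, 0); (4, 0, 0, 0, 0, 0, 0); (0, 0, 0, 0, 0, 1, 0); (0, 0, 1, 1, 0, 0, 0))


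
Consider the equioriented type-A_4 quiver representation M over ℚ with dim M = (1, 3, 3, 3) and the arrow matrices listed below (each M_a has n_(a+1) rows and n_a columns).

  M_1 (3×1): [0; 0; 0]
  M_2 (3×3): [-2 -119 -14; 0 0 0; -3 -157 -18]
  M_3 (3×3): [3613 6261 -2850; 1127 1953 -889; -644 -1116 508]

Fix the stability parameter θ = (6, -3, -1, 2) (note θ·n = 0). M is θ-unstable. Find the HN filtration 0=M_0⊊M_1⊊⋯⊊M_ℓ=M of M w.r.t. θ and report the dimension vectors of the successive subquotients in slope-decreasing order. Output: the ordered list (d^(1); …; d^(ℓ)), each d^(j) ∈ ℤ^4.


Barcode: M ≅ I[1,1], I[2,2], I[2,4]^2, I[3,3], I[4,4]. HN layers by μ_θ (4 steps, strictly decreasing):
  μ^(1)=6; μ^(2)=2; μ^(3)=-1; μ^(4)=-3

((1, 0, 0, 0); (0, 0, 0, 3); (0, 0, 3, 0); (0, 3, 0, 0))


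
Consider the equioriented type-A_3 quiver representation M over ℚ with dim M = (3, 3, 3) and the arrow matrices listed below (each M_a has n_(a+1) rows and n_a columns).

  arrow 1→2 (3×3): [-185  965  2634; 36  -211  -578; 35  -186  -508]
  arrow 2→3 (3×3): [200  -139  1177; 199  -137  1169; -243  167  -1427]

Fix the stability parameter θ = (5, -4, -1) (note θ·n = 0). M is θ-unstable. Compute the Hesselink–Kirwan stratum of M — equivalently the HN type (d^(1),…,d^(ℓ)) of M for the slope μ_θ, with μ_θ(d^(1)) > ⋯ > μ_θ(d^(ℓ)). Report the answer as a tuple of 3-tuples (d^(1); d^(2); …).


Interval decomposition of M: I[1,2], I[1,3]^2, I[3,3].
HN type (ℓ=3): μ^(1)=1/2; μ^(2)=0; μ^(3)=-1

((1, 1, 0); (2, 2, 2); (0, 0, 1))
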